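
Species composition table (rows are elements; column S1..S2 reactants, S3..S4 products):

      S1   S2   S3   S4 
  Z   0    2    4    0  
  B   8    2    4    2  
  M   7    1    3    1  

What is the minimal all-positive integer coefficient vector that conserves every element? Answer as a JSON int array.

Z: 1·0+6·2 = 12 | 3·4+4·0 = 12
B: 1·8+6·2 = 20 | 3·4+4·2 = 20
M: 1·7+6·1 = 13 | 3·3+4·1 = 13
gcd(1,6,3,4) = 1

Coefficients: [1, 6, 3, 4]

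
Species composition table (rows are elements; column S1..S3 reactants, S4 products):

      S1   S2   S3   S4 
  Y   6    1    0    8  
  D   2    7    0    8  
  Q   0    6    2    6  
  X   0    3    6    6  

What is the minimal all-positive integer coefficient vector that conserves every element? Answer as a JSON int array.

Coefficients: [6, 4, 3, 5]

Y: 6·6+4·1+3·0 = 40 | 5·8 = 40
D: 6·2+4·7+3·0 = 40 | 5·8 = 40
Q: 6·0+4·6+3·2 = 30 | 5·6 = 30
X: 6·0+4·3+3·6 = 30 | 5·6 = 30
gcd(6,4,3,5) = 1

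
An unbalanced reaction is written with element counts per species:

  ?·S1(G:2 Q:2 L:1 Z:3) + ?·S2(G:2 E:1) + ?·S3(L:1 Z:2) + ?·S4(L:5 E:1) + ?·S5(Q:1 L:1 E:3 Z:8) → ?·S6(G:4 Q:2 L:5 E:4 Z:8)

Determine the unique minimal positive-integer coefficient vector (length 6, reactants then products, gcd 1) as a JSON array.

Coefficients: [2, 4, 1, 2, 2, 3]

G: 2·2+4·2+1·0+2·0+2·0 = 12 | 3·4 = 12
Q: 2·2+4·0+1·0+2·0+2·1 = 6 | 3·2 = 6
L: 2·1+4·0+1·1+2·5+2·1 = 15 | 3·5 = 15
E: 2·0+4·1+1·0+2·1+2·3 = 12 | 3·4 = 12
Z: 2·3+4·0+1·2+2·0+2·8 = 24 | 3·8 = 24
gcd(2,4,1,2,2,3) = 1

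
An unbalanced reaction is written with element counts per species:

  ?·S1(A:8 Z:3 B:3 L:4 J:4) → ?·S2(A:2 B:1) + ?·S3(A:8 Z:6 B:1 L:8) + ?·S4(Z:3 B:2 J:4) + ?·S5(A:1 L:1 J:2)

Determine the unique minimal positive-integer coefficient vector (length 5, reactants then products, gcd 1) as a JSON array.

A: 3·8 = 24 | 6·2+1·8+1·0+4·1 = 24
Z: 3·3 = 9 | 6·0+1·6+1·3+4·0 = 9
B: 3·3 = 9 | 6·1+1·1+1·2+4·0 = 9
L: 3·4 = 12 | 6·0+1·8+1·0+4·1 = 12
J: 3·4 = 12 | 6·0+1·0+1·4+4·2 = 12
gcd(3,6,1,1,4) = 1

Coefficients: [3, 6, 1, 1, 4]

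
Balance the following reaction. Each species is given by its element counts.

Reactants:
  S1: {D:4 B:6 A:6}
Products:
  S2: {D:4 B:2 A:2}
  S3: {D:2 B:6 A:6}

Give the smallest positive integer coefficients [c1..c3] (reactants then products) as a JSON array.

D: 5·4 = 20 | 3·4+4·2 = 20
B: 5·6 = 30 | 3·2+4·6 = 30
A: 5·6 = 30 | 3·2+4·6 = 30
gcd(5,3,4) = 1

Coefficients: [5, 3, 4]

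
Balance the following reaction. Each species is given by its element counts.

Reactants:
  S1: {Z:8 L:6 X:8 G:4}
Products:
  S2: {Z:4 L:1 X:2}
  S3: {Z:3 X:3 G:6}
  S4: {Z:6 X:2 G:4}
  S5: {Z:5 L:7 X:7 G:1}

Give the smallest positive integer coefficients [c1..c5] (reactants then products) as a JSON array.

Z: 5·8 = 40 | 2·4+2·3+1·6+4·5 = 40
L: 5·6 = 30 | 2·1+2·0+1·0+4·7 = 30
X: 5·8 = 40 | 2·2+2·3+1·2+4·7 = 40
G: 5·4 = 20 | 2·0+2·6+1·4+4·1 = 20
gcd(5,2,2,1,4) = 1

Coefficients: [5, 2, 2, 1, 4]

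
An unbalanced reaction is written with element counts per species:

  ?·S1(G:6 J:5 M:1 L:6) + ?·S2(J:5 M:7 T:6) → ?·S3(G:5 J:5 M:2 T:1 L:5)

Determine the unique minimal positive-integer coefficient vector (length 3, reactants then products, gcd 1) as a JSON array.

Coefficients: [5, 1, 6]

G: 5·6+1·0 = 30 | 6·5 = 30
J: 5·5+1·5 = 30 | 6·5 = 30
M: 5·1+1·7 = 12 | 6·2 = 12
T: 5·0+1·6 = 6 | 6·1 = 6
L: 5·6+1·0 = 30 | 6·5 = 30
gcd(5,1,6) = 1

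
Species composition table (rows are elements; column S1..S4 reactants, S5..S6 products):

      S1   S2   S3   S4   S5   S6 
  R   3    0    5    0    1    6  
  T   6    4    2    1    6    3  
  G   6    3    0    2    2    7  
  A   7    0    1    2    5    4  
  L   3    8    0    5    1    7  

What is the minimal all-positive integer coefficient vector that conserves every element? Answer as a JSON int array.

Coefficients: [4, 1, 2, 1, 4, 3]

R: 4·3+1·0+2·5+1·0 = 22 | 4·1+3·6 = 22
T: 4·6+1·4+2·2+1·1 = 33 | 4·6+3·3 = 33
G: 4·6+1·3+2·0+1·2 = 29 | 4·2+3·7 = 29
A: 4·7+1·0+2·1+1·2 = 32 | 4·5+3·4 = 32
L: 4·3+1·8+2·0+1·5 = 25 | 4·1+3·7 = 25
gcd(4,1,2,1,4,3) = 1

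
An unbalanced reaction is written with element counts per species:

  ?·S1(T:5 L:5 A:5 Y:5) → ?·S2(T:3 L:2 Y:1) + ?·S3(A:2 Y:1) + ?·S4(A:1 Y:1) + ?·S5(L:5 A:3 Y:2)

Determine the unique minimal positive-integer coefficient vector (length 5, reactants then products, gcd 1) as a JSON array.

Coefficients: [3, 5, 4, 4, 1]

T: 3·5 = 15 | 5·3+4·0+4·0+1·0 = 15
L: 3·5 = 15 | 5·2+4·0+4·0+1·5 = 15
A: 3·5 = 15 | 5·0+4·2+4·1+1·3 = 15
Y: 3·5 = 15 | 5·1+4·1+4·1+1·2 = 15
gcd(3,5,4,4,1) = 1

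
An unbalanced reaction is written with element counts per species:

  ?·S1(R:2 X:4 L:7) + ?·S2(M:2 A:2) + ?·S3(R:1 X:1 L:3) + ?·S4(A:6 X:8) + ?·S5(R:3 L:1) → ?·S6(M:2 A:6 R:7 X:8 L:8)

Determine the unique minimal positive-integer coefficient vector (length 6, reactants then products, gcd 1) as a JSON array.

Coefficients: [1, 3, 4, 2, 5, 3]

M: 1·0+3·2+4·0+2·0+5·0 = 6 | 3·2 = 6
A: 1·0+3·2+4·0+2·6+5·0 = 18 | 3·6 = 18
R: 1·2+3·0+4·1+2·0+5·3 = 21 | 3·7 = 21
X: 1·4+3·0+4·1+2·8+5·0 = 24 | 3·8 = 24
L: 1·7+3·0+4·3+2·0+5·1 = 24 | 3·8 = 24
gcd(1,3,4,2,5,3) = 1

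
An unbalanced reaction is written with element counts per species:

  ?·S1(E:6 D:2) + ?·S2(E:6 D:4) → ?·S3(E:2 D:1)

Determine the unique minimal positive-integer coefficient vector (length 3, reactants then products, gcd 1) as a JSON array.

Coefficients: [1, 1, 6]

E: 1·6+1·6 = 12 | 6·2 = 12
D: 1·2+1·4 = 6 | 6·1 = 6
gcd(1,1,6) = 1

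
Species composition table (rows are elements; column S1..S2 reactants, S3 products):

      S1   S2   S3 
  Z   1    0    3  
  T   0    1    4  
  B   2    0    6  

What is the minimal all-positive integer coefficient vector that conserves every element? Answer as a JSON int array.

Z: 3·1+4·0 = 3 | 1·3 = 3
T: 3·0+4·1 = 4 | 1·4 = 4
B: 3·2+4·0 = 6 | 1·6 = 6
gcd(3,4,1) = 1

Coefficients: [3, 4, 1]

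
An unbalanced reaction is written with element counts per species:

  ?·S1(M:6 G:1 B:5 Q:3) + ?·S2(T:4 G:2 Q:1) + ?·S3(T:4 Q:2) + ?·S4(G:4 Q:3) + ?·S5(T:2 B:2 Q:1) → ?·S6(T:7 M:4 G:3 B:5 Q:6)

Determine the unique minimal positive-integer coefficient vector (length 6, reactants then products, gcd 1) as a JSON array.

T: 4·0+3·4+5·4+2·0+5·2 = 42 | 6·7 = 42
M: 4·6+3·0+5·0+2·0+5·0 = 24 | 6·4 = 24
G: 4·1+3·2+5·0+2·4+5·0 = 18 | 6·3 = 18
B: 4·5+3·0+5·0+2·0+5·2 = 30 | 6·5 = 30
Q: 4·3+3·1+5·2+2·3+5·1 = 36 | 6·6 = 36
gcd(4,3,5,2,5,6) = 1

Coefficients: [4, 3, 5, 2, 5, 6]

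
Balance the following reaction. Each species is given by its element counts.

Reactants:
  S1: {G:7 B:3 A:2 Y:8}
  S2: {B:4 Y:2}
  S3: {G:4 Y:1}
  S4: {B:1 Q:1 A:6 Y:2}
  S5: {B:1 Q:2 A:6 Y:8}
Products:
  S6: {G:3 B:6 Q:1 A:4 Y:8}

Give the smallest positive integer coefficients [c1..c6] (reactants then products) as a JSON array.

G: 1·7+6·0+2·4+1·0+2·0 = 15 | 5·3 = 15
B: 1·3+6·4+2·0+1·1+2·1 = 30 | 5·6 = 30
Q: 1·0+6·0+2·0+1·1+2·2 = 5 | 5·1 = 5
A: 1·2+6·0+2·0+1·6+2·6 = 20 | 5·4 = 20
Y: 1·8+6·2+2·1+1·2+2·8 = 40 | 5·8 = 40
gcd(1,6,2,1,2,5) = 1

Coefficients: [1, 6, 2, 1, 2, 5]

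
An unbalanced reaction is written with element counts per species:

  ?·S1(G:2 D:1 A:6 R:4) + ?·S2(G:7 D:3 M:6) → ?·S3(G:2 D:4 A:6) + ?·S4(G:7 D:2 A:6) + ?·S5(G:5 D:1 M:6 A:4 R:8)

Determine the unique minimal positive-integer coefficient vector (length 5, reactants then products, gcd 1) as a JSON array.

Coefficients: [6, 3, 2, 2, 3]

G: 6·2+3·7 = 33 | 2·2+2·7+3·5 = 33
D: 6·1+3·3 = 15 | 2·4+2·2+3·1 = 15
M: 6·0+3·6 = 18 | 2·0+2·0+3·6 = 18
A: 6·6+3·0 = 36 | 2·6+2·6+3·4 = 36
R: 6·4+3·0 = 24 | 2·0+2·0+3·8 = 24
gcd(6,3,2,2,3) = 1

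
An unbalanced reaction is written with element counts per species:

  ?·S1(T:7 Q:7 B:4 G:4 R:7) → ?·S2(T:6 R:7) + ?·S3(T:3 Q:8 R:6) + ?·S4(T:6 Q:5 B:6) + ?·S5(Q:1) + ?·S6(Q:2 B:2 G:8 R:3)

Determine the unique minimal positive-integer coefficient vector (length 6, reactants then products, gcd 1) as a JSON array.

Coefficients: [6, 3, 2, 3, 5, 3]

T: 6·7 = 42 | 3·6+2·3+3·6+5·0+3·0 = 42
Q: 6·7 = 42 | 3·0+2·8+3·5+5·1+3·2 = 42
B: 6·4 = 24 | 3·0+2·0+3·6+5·0+3·2 = 24
G: 6·4 = 24 | 3·0+2·0+3·0+5·0+3·8 = 24
R: 6·7 = 42 | 3·7+2·6+3·0+5·0+3·3 = 42
gcd(6,3,2,3,5,3) = 1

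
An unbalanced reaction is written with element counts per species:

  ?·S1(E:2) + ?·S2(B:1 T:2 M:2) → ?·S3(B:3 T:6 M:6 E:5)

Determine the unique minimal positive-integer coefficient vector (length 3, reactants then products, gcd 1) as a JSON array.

B: 5·0+6·1 = 6 | 2·3 = 6
T: 5·0+6·2 = 12 | 2·6 = 12
M: 5·0+6·2 = 12 | 2·6 = 12
E: 5·2+6·0 = 10 | 2·5 = 10
gcd(5,6,2) = 1

Coefficients: [5, 6, 2]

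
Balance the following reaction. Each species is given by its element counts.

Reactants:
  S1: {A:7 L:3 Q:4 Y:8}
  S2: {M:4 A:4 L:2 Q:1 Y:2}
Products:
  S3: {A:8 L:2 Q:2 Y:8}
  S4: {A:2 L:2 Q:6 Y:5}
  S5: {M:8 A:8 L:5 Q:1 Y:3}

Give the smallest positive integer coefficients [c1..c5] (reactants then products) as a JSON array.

Coefficients: [4, 4, 3, 2, 2]

M: 4·0+4·4 = 16 | 3·0+2·0+2·8 = 16
A: 4·7+4·4 = 44 | 3·8+2·2+2·8 = 44
L: 4·3+4·2 = 20 | 3·2+2·2+2·5 = 20
Q: 4·4+4·1 = 20 | 3·2+2·6+2·1 = 20
Y: 4·8+4·2 = 40 | 3·8+2·5+2·3 = 40
gcd(4,4,3,2,2) = 1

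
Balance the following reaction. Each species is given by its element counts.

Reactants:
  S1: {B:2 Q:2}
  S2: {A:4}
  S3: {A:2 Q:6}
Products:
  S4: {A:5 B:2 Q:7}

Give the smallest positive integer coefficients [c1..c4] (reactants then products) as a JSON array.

A: 6·0+5·4+5·2 = 30 | 6·5 = 30
B: 6·2+5·0+5·0 = 12 | 6·2 = 12
Q: 6·2+5·0+5·6 = 42 | 6·7 = 42
gcd(6,5,5,6) = 1

Coefficients: [6, 5, 5, 6]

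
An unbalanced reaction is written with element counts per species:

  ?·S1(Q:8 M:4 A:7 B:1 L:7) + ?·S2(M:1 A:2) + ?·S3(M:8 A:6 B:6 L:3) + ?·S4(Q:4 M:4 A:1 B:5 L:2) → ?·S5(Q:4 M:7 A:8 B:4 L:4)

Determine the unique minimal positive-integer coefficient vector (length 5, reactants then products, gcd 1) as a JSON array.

Coefficients: [1, 5, 1, 1, 3]

Q: 1·8+5·0+1·0+1·4 = 12 | 3·4 = 12
M: 1·4+5·1+1·8+1·4 = 21 | 3·7 = 21
A: 1·7+5·2+1·6+1·1 = 24 | 3·8 = 24
B: 1·1+5·0+1·6+1·5 = 12 | 3·4 = 12
L: 1·7+5·0+1·3+1·2 = 12 | 3·4 = 12
gcd(1,5,1,1,3) = 1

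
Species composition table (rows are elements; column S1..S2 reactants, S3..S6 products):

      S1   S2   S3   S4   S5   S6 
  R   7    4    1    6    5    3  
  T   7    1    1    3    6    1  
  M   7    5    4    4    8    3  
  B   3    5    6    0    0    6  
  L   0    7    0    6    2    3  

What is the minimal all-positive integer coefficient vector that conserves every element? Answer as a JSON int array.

Coefficients: [4, 6, 1, 3, 3, 6]

R: 4·7+6·4 = 52 | 1·1+3·6+3·5+6·3 = 52
T: 4·7+6·1 = 34 | 1·1+3·3+3·6+6·1 = 34
M: 4·7+6·5 = 58 | 1·4+3·4+3·8+6·3 = 58
B: 4·3+6·5 = 42 | 1·6+3·0+3·0+6·6 = 42
L: 4·0+6·7 = 42 | 1·0+3·6+3·2+6·3 = 42
gcd(4,6,1,3,3,6) = 1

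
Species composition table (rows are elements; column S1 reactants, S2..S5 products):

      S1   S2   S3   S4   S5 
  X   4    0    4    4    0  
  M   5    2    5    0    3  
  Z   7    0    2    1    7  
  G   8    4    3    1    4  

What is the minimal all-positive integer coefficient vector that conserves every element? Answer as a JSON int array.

Coefficients: [6, 5, 1, 5, 5]

X: 6·4 = 24 | 5·0+1·4+5·4+5·0 = 24
M: 6·5 = 30 | 5·2+1·5+5·0+5·3 = 30
Z: 6·7 = 42 | 5·0+1·2+5·1+5·7 = 42
G: 6·8 = 48 | 5·4+1·3+5·1+5·4 = 48
gcd(6,5,1,5,5) = 1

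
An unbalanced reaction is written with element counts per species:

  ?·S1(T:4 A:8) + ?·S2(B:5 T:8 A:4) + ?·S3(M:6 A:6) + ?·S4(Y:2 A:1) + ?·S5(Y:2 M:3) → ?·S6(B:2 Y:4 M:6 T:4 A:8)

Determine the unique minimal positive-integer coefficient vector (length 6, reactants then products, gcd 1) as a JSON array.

Coefficients: [1, 2, 3, 6, 4, 5]

B: 1·0+2·5+3·0+6·0+4·0 = 10 | 5·2 = 10
Y: 1·0+2·0+3·0+6·2+4·2 = 20 | 5·4 = 20
M: 1·0+2·0+3·6+6·0+4·3 = 30 | 5·6 = 30
T: 1·4+2·8+3·0+6·0+4·0 = 20 | 5·4 = 20
A: 1·8+2·4+3·6+6·1+4·0 = 40 | 5·8 = 40
gcd(1,2,3,6,4,5) = 1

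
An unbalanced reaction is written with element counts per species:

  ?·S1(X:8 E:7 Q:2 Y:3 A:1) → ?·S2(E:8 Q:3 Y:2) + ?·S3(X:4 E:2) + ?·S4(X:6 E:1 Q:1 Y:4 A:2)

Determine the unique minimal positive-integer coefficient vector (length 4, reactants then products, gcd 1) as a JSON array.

Coefficients: [4, 2, 5, 2]

X: 4·8 = 32 | 2·0+5·4+2·6 = 32
E: 4·7 = 28 | 2·8+5·2+2·1 = 28
Q: 4·2 = 8 | 2·3+5·0+2·1 = 8
Y: 4·3 = 12 | 2·2+5·0+2·4 = 12
A: 4·1 = 4 | 2·0+5·0+2·2 = 4
gcd(4,2,5,2) = 1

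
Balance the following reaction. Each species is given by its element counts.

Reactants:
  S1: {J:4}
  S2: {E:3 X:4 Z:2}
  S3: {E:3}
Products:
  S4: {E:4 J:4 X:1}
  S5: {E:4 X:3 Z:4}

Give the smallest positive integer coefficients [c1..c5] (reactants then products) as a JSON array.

E: 5·0+2·3+6·3 = 24 | 5·4+1·4 = 24
J: 5·4+2·0+6·0 = 20 | 5·4+1·0 = 20
X: 5·0+2·4+6·0 = 8 | 5·1+1·3 = 8
Z: 5·0+2·2+6·0 = 4 | 5·0+1·4 = 4
gcd(5,2,6,5,1) = 1

Coefficients: [5, 2, 6, 5, 1]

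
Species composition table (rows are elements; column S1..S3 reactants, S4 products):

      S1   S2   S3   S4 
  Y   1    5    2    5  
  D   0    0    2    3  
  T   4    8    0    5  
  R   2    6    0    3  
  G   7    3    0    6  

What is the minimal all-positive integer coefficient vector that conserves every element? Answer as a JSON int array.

Y: 3·1+1·5+6·2 = 20 | 4·5 = 20
D: 3·0+1·0+6·2 = 12 | 4·3 = 12
T: 3·4+1·8+6·0 = 20 | 4·5 = 20
R: 3·2+1·6+6·0 = 12 | 4·3 = 12
G: 3·7+1·3+6·0 = 24 | 4·6 = 24
gcd(3,1,6,4) = 1

Coefficients: [3, 1, 6, 4]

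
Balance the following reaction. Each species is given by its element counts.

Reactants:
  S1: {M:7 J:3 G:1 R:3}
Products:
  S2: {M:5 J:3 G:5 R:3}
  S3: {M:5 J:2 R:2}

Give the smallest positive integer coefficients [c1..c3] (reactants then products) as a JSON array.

Coefficients: [5, 1, 6]

M: 5·7 = 35 | 1·5+6·5 = 35
J: 5·3 = 15 | 1·3+6·2 = 15
G: 5·1 = 5 | 1·5+6·0 = 5
R: 5·3 = 15 | 1·3+6·2 = 15
gcd(5,1,6) = 1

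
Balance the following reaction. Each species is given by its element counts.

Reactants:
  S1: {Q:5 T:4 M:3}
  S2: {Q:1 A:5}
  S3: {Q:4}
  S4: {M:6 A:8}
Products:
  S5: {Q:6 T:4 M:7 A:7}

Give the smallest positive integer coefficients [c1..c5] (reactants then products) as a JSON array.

Coefficients: [6, 2, 1, 4, 6]

Q: 6·5+2·1+1·4+4·0 = 36 | 6·6 = 36
T: 6·4+2·0+1·0+4·0 = 24 | 6·4 = 24
M: 6·3+2·0+1·0+4·6 = 42 | 6·7 = 42
A: 6·0+2·5+1·0+4·8 = 42 | 6·7 = 42
gcd(6,2,1,4,6) = 1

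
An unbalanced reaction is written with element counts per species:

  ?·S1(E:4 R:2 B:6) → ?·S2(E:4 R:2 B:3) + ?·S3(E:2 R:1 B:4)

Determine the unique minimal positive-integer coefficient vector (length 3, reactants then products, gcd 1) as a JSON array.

Coefficients: [5, 2, 6]

E: 5·4 = 20 | 2·4+6·2 = 20
R: 5·2 = 10 | 2·2+6·1 = 10
B: 5·6 = 30 | 2·3+6·4 = 30
gcd(5,2,6) = 1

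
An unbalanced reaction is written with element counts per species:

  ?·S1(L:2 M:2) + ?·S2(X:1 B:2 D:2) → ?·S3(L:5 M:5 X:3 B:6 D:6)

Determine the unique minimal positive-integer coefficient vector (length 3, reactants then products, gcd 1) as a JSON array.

L: 5·2+6·0 = 10 | 2·5 = 10
M: 5·2+6·0 = 10 | 2·5 = 10
X: 5·0+6·1 = 6 | 2·3 = 6
B: 5·0+6·2 = 12 | 2·6 = 12
D: 5·0+6·2 = 12 | 2·6 = 12
gcd(5,6,2) = 1

Coefficients: [5, 6, 2]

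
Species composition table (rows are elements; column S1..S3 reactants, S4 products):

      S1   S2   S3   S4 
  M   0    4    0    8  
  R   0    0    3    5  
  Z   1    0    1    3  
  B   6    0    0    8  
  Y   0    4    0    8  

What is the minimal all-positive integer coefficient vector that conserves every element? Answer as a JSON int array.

M: 4·0+6·4+5·0 = 24 | 3·8 = 24
R: 4·0+6·0+5·3 = 15 | 3·5 = 15
Z: 4·1+6·0+5·1 = 9 | 3·3 = 9
B: 4·6+6·0+5·0 = 24 | 3·8 = 24
Y: 4·0+6·4+5·0 = 24 | 3·8 = 24
gcd(4,6,5,3) = 1

Coefficients: [4, 6, 5, 3]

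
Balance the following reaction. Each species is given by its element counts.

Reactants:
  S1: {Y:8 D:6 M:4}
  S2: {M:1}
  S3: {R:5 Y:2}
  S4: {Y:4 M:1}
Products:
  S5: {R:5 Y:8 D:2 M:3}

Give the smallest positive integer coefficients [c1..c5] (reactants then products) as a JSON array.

R: 2·0+5·0+6·5+5·0 = 30 | 6·5 = 30
Y: 2·8+5·0+6·2+5·4 = 48 | 6·8 = 48
D: 2·6+5·0+6·0+5·0 = 12 | 6·2 = 12
M: 2·4+5·1+6·0+5·1 = 18 | 6·3 = 18
gcd(2,5,6,5,6) = 1

Coefficients: [2, 5, 6, 5, 6]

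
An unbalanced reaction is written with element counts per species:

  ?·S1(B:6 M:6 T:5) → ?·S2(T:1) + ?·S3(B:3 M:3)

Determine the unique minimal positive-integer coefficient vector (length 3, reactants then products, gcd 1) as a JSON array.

Coefficients: [1, 5, 2]

B: 1·6 = 6 | 5·0+2·3 = 6
M: 1·6 = 6 | 5·0+2·3 = 6
T: 1·5 = 5 | 5·1+2·0 = 5
gcd(1,5,2) = 1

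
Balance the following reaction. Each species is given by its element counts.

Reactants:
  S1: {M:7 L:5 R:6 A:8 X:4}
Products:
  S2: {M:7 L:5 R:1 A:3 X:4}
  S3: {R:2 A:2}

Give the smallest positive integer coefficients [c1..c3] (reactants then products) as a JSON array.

Coefficients: [2, 2, 5]

M: 2·7 = 14 | 2·7+5·0 = 14
L: 2·5 = 10 | 2·5+5·0 = 10
R: 2·6 = 12 | 2·1+5·2 = 12
A: 2·8 = 16 | 2·3+5·2 = 16
X: 2·4 = 8 | 2·4+5·0 = 8
gcd(2,2,5) = 1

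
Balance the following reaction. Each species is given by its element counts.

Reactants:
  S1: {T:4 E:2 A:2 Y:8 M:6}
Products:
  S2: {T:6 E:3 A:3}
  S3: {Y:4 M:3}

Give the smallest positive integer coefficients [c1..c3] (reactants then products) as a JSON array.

T: 3·4 = 12 | 2·6+6·0 = 12
E: 3·2 = 6 | 2·3+6·0 = 6
A: 3·2 = 6 | 2·3+6·0 = 6
Y: 3·8 = 24 | 2·0+6·4 = 24
M: 3·6 = 18 | 2·0+6·3 = 18
gcd(3,2,6) = 1

Coefficients: [3, 2, 6]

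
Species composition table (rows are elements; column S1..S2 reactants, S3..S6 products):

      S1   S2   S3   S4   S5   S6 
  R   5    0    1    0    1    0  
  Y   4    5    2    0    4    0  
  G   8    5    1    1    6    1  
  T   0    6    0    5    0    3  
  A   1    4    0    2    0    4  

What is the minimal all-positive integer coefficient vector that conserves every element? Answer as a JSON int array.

R: 2·5+4·0 = 10 | 6·1+3·0+4·1+3·0 = 10
Y: 2·4+4·5 = 28 | 6·2+3·0+4·4+3·0 = 28
G: 2·8+4·5 = 36 | 6·1+3·1+4·6+3·1 = 36
T: 2·0+4·6 = 24 | 6·0+3·5+4·0+3·3 = 24
A: 2·1+4·4 = 18 | 6·0+3·2+4·0+3·4 = 18
gcd(2,4,6,3,4,3) = 1

Coefficients: [2, 4, 6, 3, 4, 3]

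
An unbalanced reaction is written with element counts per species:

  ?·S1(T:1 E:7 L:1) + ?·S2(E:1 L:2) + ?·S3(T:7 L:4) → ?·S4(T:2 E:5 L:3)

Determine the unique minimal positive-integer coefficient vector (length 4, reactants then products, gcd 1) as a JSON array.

Coefficients: [3, 4, 1, 5]

T: 3·1+4·0+1·7 = 10 | 5·2 = 10
E: 3·7+4·1+1·0 = 25 | 5·5 = 25
L: 3·1+4·2+1·4 = 15 | 5·3 = 15
gcd(3,4,1,5) = 1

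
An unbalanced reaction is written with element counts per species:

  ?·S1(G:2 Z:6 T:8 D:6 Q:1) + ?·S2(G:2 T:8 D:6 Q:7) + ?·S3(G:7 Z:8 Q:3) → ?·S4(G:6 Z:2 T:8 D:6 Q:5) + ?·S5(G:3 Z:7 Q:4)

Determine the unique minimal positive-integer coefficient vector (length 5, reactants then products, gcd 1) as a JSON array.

Coefficients: [1, 5, 6, 6, 6]

G: 1·2+5·2+6·7 = 54 | 6·6+6·3 = 54
Z: 1·6+5·0+6·8 = 54 | 6·2+6·7 = 54
T: 1·8+5·8+6·0 = 48 | 6·8+6·0 = 48
D: 1·6+5·6+6·0 = 36 | 6·6+6·0 = 36
Q: 1·1+5·7+6·3 = 54 | 6·5+6·4 = 54
gcd(1,5,6,6,6) = 1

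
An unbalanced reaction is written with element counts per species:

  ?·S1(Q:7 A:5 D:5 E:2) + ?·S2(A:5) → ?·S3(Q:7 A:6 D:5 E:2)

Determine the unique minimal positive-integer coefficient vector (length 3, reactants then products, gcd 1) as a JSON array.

Coefficients: [5, 1, 5]

Q: 5·7+1·0 = 35 | 5·7 = 35
A: 5·5+1·5 = 30 | 5·6 = 30
D: 5·5+1·0 = 25 | 5·5 = 25
E: 5·2+1·0 = 10 | 5·2 = 10
gcd(5,1,5) = 1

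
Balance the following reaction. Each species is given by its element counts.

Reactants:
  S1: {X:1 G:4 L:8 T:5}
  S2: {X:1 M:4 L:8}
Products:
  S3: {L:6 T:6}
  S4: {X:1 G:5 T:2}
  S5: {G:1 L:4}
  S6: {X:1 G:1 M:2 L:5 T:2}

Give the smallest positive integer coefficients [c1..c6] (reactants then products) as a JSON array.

X: 4·1+3·1 = 7 | 1·0+1·1+5·0+6·1 = 7
G: 4·4+3·0 = 16 | 1·0+1·5+5·1+6·1 = 16
M: 4·0+3·4 = 12 | 1·0+1·0+5·0+6·2 = 12
L: 4·8+3·8 = 56 | 1·6+1·0+5·4+6·5 = 56
T: 4·5+3·0 = 20 | 1·6+1·2+5·0+6·2 = 20
gcd(4,3,1,1,5,6) = 1

Coefficients: [4, 3, 1, 1, 5, 6]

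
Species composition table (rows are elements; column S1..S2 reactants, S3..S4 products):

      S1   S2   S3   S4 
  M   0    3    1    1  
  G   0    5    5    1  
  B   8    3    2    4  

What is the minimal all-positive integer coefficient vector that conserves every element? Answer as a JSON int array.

M: 2·0+2·3 = 6 | 1·1+5·1 = 6
G: 2·0+2·5 = 10 | 1·5+5·1 = 10
B: 2·8+2·3 = 22 | 1·2+5·4 = 22
gcd(2,2,1,5) = 1

Coefficients: [2, 2, 1, 5]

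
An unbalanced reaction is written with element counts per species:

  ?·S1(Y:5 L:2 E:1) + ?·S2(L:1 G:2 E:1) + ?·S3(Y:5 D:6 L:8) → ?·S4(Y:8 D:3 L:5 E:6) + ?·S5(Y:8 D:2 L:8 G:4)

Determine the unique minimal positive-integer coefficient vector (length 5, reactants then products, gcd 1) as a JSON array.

Coefficients: [6, 6, 2, 2, 3]

Y: 6·5+6·0+2·5 = 40 | 2·8+3·8 = 40
D: 6·0+6·0+2·6 = 12 | 2·3+3·2 = 12
L: 6·2+6·1+2·8 = 34 | 2·5+3·8 = 34
G: 6·0+6·2+2·0 = 12 | 2·0+3·4 = 12
E: 6·1+6·1+2·0 = 12 | 2·6+3·0 = 12
gcd(6,6,2,2,3) = 1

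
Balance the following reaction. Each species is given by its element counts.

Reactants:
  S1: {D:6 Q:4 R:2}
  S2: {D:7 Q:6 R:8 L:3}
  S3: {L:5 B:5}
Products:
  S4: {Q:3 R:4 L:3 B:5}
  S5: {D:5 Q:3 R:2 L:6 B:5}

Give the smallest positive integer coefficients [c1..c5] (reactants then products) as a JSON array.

Coefficients: [3, 1, 6, 1, 5]

D: 3·6+1·7+6·0 = 25 | 1·0+5·5 = 25
Q: 3·4+1·6+6·0 = 18 | 1·3+5·3 = 18
R: 3·2+1·8+6·0 = 14 | 1·4+5·2 = 14
L: 3·0+1·3+6·5 = 33 | 1·3+5·6 = 33
B: 3·0+1·0+6·5 = 30 | 1·5+5·5 = 30
gcd(3,1,6,1,5) = 1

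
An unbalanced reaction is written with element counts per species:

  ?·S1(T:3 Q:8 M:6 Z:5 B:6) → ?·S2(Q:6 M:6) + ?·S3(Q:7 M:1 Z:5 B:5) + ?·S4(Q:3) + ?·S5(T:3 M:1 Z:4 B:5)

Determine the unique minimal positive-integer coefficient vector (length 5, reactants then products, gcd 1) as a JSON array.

Coefficients: [5, 4, 1, 3, 5]

T: 5·3 = 15 | 4·0+1·0+3·0+5·3 = 15
Q: 5·8 = 40 | 4·6+1·7+3·3+5·0 = 40
M: 5·6 = 30 | 4·6+1·1+3·0+5·1 = 30
Z: 5·5 = 25 | 4·0+1·5+3·0+5·4 = 25
B: 5·6 = 30 | 4·0+1·5+3·0+5·5 = 30
gcd(5,4,1,3,5) = 1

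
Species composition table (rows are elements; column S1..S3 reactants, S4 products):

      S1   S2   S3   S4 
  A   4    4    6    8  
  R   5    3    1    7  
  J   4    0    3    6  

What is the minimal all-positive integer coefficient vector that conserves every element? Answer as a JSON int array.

Coefficients: [6, 1, 2, 5]

A: 6·4+1·4+2·6 = 40 | 5·8 = 40
R: 6·5+1·3+2·1 = 35 | 5·7 = 35
J: 6·4+1·0+2·3 = 30 | 5·6 = 30
gcd(6,1,2,5) = 1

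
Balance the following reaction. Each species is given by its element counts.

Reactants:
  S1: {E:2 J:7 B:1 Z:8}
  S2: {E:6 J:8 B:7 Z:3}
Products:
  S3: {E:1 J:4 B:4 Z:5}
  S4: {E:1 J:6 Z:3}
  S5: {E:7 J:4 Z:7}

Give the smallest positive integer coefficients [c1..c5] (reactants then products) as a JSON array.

Coefficients: [6, 2, 5, 5, 2]

E: 6·2+2·6 = 24 | 5·1+5·1+2·7 = 24
J: 6·7+2·8 = 58 | 5·4+5·6+2·4 = 58
B: 6·1+2·7 = 20 | 5·4+5·0+2·0 = 20
Z: 6·8+2·3 = 54 | 5·5+5·3+2·7 = 54
gcd(6,2,5,5,2) = 1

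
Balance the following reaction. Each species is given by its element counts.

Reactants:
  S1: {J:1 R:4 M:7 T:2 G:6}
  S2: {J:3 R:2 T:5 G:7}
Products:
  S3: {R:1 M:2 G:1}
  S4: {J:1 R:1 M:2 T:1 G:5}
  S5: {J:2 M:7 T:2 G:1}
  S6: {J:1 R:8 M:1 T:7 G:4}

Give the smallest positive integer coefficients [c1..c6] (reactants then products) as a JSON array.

J: 4·1+1·3 = 7 | 6·0+4·1+1·2+1·1 = 7
R: 4·4+1·2 = 18 | 6·1+4·1+1·0+1·8 = 18
M: 4·7+1·0 = 28 | 6·2+4·2+1·7+1·1 = 28
T: 4·2+1·5 = 13 | 6·0+4·1+1·2+1·7 = 13
G: 4·6+1·7 = 31 | 6·1+4·5+1·1+1·4 = 31
gcd(4,1,6,4,1,1) = 1

Coefficients: [4, 1, 6, 4, 1, 1]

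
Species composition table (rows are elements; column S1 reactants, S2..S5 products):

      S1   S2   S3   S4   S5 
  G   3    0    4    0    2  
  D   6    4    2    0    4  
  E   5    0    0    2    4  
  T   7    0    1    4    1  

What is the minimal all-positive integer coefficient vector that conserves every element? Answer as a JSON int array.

Coefficients: [4, 3, 2, 6, 2]

G: 4·3 = 12 | 3·0+2·4+6·0+2·2 = 12
D: 4·6 = 24 | 3·4+2·2+6·0+2·4 = 24
E: 4·5 = 20 | 3·0+2·0+6·2+2·4 = 20
T: 4·7 = 28 | 3·0+2·1+6·4+2·1 = 28
gcd(4,3,2,6,2) = 1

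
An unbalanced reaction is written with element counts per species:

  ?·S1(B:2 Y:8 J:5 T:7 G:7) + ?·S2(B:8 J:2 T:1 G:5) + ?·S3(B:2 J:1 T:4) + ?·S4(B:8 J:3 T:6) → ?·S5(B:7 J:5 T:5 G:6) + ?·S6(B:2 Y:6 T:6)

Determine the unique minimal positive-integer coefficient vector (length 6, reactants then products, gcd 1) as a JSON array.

B: 3·2+3·8+6·2+1·8 = 50 | 6·7+4·2 = 50
Y: 3·8+3·0+6·0+1·0 = 24 | 6·0+4·6 = 24
J: 3·5+3·2+6·1+1·3 = 30 | 6·5+4·0 = 30
T: 3·7+3·1+6·4+1·6 = 54 | 6·5+4·6 = 54
G: 3·7+3·5+6·0+1·0 = 36 | 6·6+4·0 = 36
gcd(3,3,6,1,6,4) = 1

Coefficients: [3, 3, 6, 1, 6, 4]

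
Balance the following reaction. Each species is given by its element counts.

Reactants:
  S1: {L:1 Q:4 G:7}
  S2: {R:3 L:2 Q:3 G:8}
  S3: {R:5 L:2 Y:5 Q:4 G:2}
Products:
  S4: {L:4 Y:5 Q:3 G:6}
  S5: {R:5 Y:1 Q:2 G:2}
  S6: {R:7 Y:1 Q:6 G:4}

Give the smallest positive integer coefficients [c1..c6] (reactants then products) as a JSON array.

Coefficients: [2, 2, 5, 4, 2, 3]

R: 2·0+2·3+5·5 = 31 | 4·0+2·5+3·7 = 31
L: 2·1+2·2+5·2 = 16 | 4·4+2·0+3·0 = 16
Y: 2·0+2·0+5·5 = 25 | 4·5+2·1+3·1 = 25
Q: 2·4+2·3+5·4 = 34 | 4·3+2·2+3·6 = 34
G: 2·7+2·8+5·2 = 40 | 4·6+2·2+3·4 = 40
gcd(2,2,5,4,2,3) = 1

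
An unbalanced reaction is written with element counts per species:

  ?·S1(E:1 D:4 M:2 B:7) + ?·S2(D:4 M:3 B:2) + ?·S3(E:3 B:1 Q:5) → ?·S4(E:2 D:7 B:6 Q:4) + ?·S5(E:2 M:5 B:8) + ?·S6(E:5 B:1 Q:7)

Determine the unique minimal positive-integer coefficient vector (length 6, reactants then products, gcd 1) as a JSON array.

Coefficients: [6, 1, 6, 4, 3, 2]

E: 6·1+1·0+6·3 = 24 | 4·2+3·2+2·5 = 24
D: 6·4+1·4+6·0 = 28 | 4·7+3·0+2·0 = 28
M: 6·2+1·3+6·0 = 15 | 4·0+3·5+2·0 = 15
B: 6·7+1·2+6·1 = 50 | 4·6+3·8+2·1 = 50
Q: 6·0+1·0+6·5 = 30 | 4·4+3·0+2·7 = 30
gcd(6,1,6,4,3,2) = 1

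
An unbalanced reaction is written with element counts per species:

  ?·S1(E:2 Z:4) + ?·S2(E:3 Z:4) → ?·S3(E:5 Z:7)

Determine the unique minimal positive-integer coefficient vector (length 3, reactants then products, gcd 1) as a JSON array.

Coefficients: [1, 6, 4]

E: 1·2+6·3 = 20 | 4·5 = 20
Z: 1·4+6·4 = 28 | 4·7 = 28
gcd(1,6,4) = 1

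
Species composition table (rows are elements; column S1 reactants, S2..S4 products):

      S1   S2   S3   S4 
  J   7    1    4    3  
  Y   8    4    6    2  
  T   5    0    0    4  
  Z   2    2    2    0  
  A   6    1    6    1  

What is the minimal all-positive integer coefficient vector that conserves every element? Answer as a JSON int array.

Coefficients: [4, 1, 3, 5]

J: 4·7 = 28 | 1·1+3·4+5·3 = 28
Y: 4·8 = 32 | 1·4+3·6+5·2 = 32
T: 4·5 = 20 | 1·0+3·0+5·4 = 20
Z: 4·2 = 8 | 1·2+3·2+5·0 = 8
A: 4·6 = 24 | 1·1+3·6+5·1 = 24
gcd(4,1,3,5) = 1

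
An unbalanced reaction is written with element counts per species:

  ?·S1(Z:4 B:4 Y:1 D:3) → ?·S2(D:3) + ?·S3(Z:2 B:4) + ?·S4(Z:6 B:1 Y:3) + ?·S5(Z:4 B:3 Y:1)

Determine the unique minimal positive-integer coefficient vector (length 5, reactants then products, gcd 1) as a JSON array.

Coefficients: [4, 4, 3, 1, 1]

Z: 4·4 = 16 | 4·0+3·2+1·6+1·4 = 16
B: 4·4 = 16 | 4·0+3·4+1·1+1·3 = 16
Y: 4·1 = 4 | 4·0+3·0+1·3+1·1 = 4
D: 4·3 = 12 | 4·3+3·0+1·0+1·0 = 12
gcd(4,4,3,1,1) = 1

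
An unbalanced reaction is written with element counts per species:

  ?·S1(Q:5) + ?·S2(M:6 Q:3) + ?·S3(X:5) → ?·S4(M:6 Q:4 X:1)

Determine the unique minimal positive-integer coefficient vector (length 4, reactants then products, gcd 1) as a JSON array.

Coefficients: [1, 5, 1, 5]

M: 1·0+5·6+1·0 = 30 | 5·6 = 30
Q: 1·5+5·3+1·0 = 20 | 5·4 = 20
X: 1·0+5·0+1·5 = 5 | 5·1 = 5
gcd(1,5,1,5) = 1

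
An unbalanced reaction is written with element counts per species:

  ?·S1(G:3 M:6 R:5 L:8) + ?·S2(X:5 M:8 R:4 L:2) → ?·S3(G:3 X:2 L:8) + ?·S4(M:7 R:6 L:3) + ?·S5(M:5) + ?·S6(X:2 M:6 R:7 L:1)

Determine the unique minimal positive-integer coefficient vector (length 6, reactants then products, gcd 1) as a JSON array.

Coefficients: [5, 4, 5, 1, 5, 5]

G: 5·3+4·0 = 15 | 5·3+1·0+5·0+5·0 = 15
X: 5·0+4·5 = 20 | 5·2+1·0+5·0+5·2 = 20
M: 5·6+4·8 = 62 | 5·0+1·7+5·5+5·6 = 62
R: 5·5+4·4 = 41 | 5·0+1·6+5·0+5·7 = 41
L: 5·8+4·2 = 48 | 5·8+1·3+5·0+5·1 = 48
gcd(5,4,5,1,5,5) = 1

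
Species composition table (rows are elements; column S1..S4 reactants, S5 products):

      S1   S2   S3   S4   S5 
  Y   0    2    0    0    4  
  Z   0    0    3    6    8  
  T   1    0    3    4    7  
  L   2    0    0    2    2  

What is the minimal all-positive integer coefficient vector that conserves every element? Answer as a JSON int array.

Y: 1·0+6·2+4·0+2·0 = 12 | 3·4 = 12
Z: 1·0+6·0+4·3+2·6 = 24 | 3·8 = 24
T: 1·1+6·0+4·3+2·4 = 21 | 3·7 = 21
L: 1·2+6·0+4·0+2·2 = 6 | 3·2 = 6
gcd(1,6,4,2,3) = 1

Coefficients: [1, 6, 4, 2, 3]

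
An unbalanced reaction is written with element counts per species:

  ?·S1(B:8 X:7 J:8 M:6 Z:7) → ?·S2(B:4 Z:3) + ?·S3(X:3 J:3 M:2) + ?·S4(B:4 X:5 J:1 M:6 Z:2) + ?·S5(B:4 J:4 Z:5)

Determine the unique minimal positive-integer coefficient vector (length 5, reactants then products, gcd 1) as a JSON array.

Coefficients: [4, 3, 6, 2, 3]

B: 4·8 = 32 | 3·4+6·0+2·4+3·4 = 32
X: 4·7 = 28 | 3·0+6·3+2·5+3·0 = 28
J: 4·8 = 32 | 3·0+6·3+2·1+3·4 = 32
M: 4·6 = 24 | 3·0+6·2+2·6+3·0 = 24
Z: 4·7 = 28 | 3·3+6·0+2·2+3·5 = 28
gcd(4,3,6,2,3) = 1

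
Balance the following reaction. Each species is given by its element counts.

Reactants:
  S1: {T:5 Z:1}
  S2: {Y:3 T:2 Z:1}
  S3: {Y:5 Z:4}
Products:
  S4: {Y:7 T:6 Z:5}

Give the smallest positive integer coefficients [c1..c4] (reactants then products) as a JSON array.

Coefficients: [4, 5, 4, 5]

Y: 4·0+5·3+4·5 = 35 | 5·7 = 35
T: 4·5+5·2+4·0 = 30 | 5·6 = 30
Z: 4·1+5·1+4·4 = 25 | 5·5 = 25
gcd(4,5,4,5) = 1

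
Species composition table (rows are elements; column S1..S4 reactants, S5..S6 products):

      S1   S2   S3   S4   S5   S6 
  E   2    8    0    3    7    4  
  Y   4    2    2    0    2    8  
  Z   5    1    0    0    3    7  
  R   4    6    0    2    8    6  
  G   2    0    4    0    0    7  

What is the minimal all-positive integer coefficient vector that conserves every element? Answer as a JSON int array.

Coefficients: [6, 1, 4, 1, 1, 4]

E: 6·2+1·8+4·0+1·3 = 23 | 1·7+4·4 = 23
Y: 6·4+1·2+4·2+1·0 = 34 | 1·2+4·8 = 34
Z: 6·5+1·1+4·0+1·0 = 31 | 1·3+4·7 = 31
R: 6·4+1·6+4·0+1·2 = 32 | 1·8+4·6 = 32
G: 6·2+1·0+4·4+1·0 = 28 | 1·0+4·7 = 28
gcd(6,1,4,1,1,4) = 1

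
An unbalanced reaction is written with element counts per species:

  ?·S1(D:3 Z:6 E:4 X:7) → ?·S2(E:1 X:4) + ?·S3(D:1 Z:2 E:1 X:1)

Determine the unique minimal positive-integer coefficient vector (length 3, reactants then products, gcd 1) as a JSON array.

D: 1·3 = 3 | 1·0+3·1 = 3
Z: 1·6 = 6 | 1·0+3·2 = 6
E: 1·4 = 4 | 1·1+3·1 = 4
X: 1·7 = 7 | 1·4+3·1 = 7
gcd(1,1,3) = 1

Coefficients: [1, 1, 3]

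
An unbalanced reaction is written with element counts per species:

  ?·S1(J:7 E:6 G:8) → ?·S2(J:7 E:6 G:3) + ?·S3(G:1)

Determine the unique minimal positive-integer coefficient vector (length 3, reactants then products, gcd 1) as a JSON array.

Coefficients: [1, 1, 5]

J: 1·7 = 7 | 1·7+5·0 = 7
E: 1·6 = 6 | 1·6+5·0 = 6
G: 1·8 = 8 | 1·3+5·1 = 8
gcd(1,1,5) = 1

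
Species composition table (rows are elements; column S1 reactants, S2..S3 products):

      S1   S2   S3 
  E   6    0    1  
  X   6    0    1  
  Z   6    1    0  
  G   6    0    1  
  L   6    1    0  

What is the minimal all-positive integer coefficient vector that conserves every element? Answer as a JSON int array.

Coefficients: [1, 6, 6]

E: 1·6 = 6 | 6·0+6·1 = 6
X: 1·6 = 6 | 6·0+6·1 = 6
Z: 1·6 = 6 | 6·1+6·0 = 6
G: 1·6 = 6 | 6·0+6·1 = 6
L: 1·6 = 6 | 6·1+6·0 = 6
gcd(1,6,6) = 1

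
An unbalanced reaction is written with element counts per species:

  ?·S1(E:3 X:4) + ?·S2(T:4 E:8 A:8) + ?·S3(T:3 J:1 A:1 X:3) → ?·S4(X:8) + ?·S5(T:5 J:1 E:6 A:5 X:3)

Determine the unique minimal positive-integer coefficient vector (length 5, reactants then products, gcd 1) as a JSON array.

Coefficients: [4, 3, 6, 2, 6]

T: 4·0+3·4+6·3 = 30 | 2·0+6·5 = 30
J: 4·0+3·0+6·1 = 6 | 2·0+6·1 = 6
E: 4·3+3·8+6·0 = 36 | 2·0+6·6 = 36
A: 4·0+3·8+6·1 = 30 | 2·0+6·5 = 30
X: 4·4+3·0+6·3 = 34 | 2·8+6·3 = 34
gcd(4,3,6,2,6) = 1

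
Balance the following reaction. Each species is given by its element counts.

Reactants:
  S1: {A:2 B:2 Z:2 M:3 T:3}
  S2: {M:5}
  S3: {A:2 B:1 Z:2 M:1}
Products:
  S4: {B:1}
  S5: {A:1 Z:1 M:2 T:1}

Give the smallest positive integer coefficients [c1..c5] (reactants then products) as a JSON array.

A: 2·2+1·0+1·2 = 6 | 5·0+6·1 = 6
B: 2·2+1·0+1·1 = 5 | 5·1+6·0 = 5
Z: 2·2+1·0+1·2 = 6 | 5·0+6·1 = 6
M: 2·3+1·5+1·1 = 12 | 5·0+6·2 = 12
T: 2·3+1·0+1·0 = 6 | 5·0+6·1 = 6
gcd(2,1,1,5,6) = 1

Coefficients: [2, 1, 1, 5, 6]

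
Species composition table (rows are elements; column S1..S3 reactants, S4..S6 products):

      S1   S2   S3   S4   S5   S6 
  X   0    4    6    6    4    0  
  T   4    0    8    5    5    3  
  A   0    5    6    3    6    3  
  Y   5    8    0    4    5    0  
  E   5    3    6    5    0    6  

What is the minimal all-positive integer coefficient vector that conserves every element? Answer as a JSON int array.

Coefficients: [3, 3, 6, 6, 3, 5]

X: 3·0+3·4+6·6 = 48 | 6·6+3·4+5·0 = 48
T: 3·4+3·0+6·8 = 60 | 6·5+3·5+5·3 = 60
A: 3·0+3·5+6·6 = 51 | 6·3+3·6+5·3 = 51
Y: 3·5+3·8+6·0 = 39 | 6·4+3·5+5·0 = 39
E: 3·5+3·3+6·6 = 60 | 6·5+3·0+5·6 = 60
gcd(3,3,6,6,3,5) = 1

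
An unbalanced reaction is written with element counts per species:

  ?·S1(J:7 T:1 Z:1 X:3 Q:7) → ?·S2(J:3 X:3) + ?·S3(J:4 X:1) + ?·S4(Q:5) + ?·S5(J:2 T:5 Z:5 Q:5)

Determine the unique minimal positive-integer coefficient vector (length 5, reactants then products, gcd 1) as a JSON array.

J: 5·7 = 35 | 3·3+6·4+6·0+1·2 = 35
T: 5·1 = 5 | 3·0+6·0+6·0+1·5 = 5
Z: 5·1 = 5 | 3·0+6·0+6·0+1·5 = 5
X: 5·3 = 15 | 3·3+6·1+6·0+1·0 = 15
Q: 5·7 = 35 | 3·0+6·0+6·5+1·5 = 35
gcd(5,3,6,6,1) = 1

Coefficients: [5, 3, 6, 6, 1]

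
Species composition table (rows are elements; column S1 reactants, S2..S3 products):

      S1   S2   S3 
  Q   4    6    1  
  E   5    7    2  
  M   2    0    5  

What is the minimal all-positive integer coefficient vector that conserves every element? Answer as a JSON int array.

Q: 5·4 = 20 | 3·6+2·1 = 20
E: 5·5 = 25 | 3·7+2·2 = 25
M: 5·2 = 10 | 3·0+2·5 = 10
gcd(5,3,2) = 1

Coefficients: [5, 3, 2]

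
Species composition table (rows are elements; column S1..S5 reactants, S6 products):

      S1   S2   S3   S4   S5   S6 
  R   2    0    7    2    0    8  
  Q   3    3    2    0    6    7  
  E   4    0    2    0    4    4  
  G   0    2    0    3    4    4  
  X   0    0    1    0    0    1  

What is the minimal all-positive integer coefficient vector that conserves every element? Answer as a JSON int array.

Coefficients: [1, 5, 6, 2, 2, 6]

R: 1·2+5·0+6·7+2·2+2·0 = 48 | 6·8 = 48
Q: 1·3+5·3+6·2+2·0+2·6 = 42 | 6·7 = 42
E: 1·4+5·0+6·2+2·0+2·4 = 24 | 6·4 = 24
G: 1·0+5·2+6·0+2·3+2·4 = 24 | 6·4 = 24
X: 1·0+5·0+6·1+2·0+2·0 = 6 | 6·1 = 6
gcd(1,5,6,2,2,6) = 1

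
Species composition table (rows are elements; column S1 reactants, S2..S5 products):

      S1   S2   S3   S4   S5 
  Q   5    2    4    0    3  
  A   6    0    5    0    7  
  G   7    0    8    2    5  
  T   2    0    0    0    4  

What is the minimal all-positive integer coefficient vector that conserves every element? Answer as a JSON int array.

Coefficients: [4, 3, 2, 1, 2]

Q: 4·5 = 20 | 3·2+2·4+1·0+2·3 = 20
A: 4·6 = 24 | 3·0+2·5+1·0+2·7 = 24
G: 4·7 = 28 | 3·0+2·8+1·2+2·5 = 28
T: 4·2 = 8 | 3·0+2·0+1·0+2·4 = 8
gcd(4,3,2,1,2) = 1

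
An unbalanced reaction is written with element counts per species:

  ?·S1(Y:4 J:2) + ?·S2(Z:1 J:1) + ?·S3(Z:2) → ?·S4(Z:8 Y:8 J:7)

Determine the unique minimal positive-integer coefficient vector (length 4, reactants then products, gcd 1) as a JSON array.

Coefficients: [4, 6, 5, 2]

Z: 4·0+6·1+5·2 = 16 | 2·8 = 16
Y: 4·4+6·0+5·0 = 16 | 2·8 = 16
J: 4·2+6·1+5·0 = 14 | 2·7 = 14
gcd(4,6,5,2) = 1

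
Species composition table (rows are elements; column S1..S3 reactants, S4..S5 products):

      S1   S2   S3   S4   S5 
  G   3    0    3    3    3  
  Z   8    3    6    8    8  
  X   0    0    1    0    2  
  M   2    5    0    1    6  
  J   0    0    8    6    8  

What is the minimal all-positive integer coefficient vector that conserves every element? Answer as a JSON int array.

Coefficients: [1, 4, 6, 4, 3]

G: 1·3+4·0+6·3 = 21 | 4·3+3·3 = 21
Z: 1·8+4·3+6·6 = 56 | 4·8+3·8 = 56
X: 1·0+4·0+6·1 = 6 | 4·0+3·2 = 6
M: 1·2+4·5+6·0 = 22 | 4·1+3·6 = 22
J: 1·0+4·0+6·8 = 48 | 4·6+3·8 = 48
gcd(1,4,6,4,3) = 1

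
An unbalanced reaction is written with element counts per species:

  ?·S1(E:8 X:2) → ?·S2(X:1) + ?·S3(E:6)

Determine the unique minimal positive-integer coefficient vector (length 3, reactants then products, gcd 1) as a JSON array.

Coefficients: [3, 6, 4]

E: 3·8 = 24 | 6·0+4·6 = 24
X: 3·2 = 6 | 6·1+4·0 = 6
gcd(3,6,4) = 1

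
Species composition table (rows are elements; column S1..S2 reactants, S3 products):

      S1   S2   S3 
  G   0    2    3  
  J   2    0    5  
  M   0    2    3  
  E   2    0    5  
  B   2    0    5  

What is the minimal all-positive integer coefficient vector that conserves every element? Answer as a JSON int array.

Coefficients: [5, 3, 2]

G: 5·0+3·2 = 6 | 2·3 = 6
J: 5·2+3·0 = 10 | 2·5 = 10
M: 5·0+3·2 = 6 | 2·3 = 6
E: 5·2+3·0 = 10 | 2·5 = 10
B: 5·2+3·0 = 10 | 2·5 = 10
gcd(5,3,2) = 1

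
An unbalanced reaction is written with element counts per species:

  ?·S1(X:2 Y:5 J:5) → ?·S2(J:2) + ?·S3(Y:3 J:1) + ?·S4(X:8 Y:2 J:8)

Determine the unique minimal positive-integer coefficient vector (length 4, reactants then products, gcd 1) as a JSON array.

X: 4·2 = 8 | 3·0+6·0+1·8 = 8
Y: 4·5 = 20 | 3·0+6·3+1·2 = 20
J: 4·5 = 20 | 3·2+6·1+1·8 = 20
gcd(4,3,6,1) = 1

Coefficients: [4, 3, 6, 1]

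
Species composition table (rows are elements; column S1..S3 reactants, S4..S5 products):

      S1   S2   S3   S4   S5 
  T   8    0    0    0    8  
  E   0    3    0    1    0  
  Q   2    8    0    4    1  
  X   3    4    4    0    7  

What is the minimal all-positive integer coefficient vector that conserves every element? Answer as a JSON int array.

Coefficients: [4, 1, 3, 3, 4]

T: 4·8+1·0+3·0 = 32 | 3·0+4·8 = 32
E: 4·0+1·3+3·0 = 3 | 3·1+4·0 = 3
Q: 4·2+1·8+3·0 = 16 | 3·4+4·1 = 16
X: 4·3+1·4+3·4 = 28 | 3·0+4·7 = 28
gcd(4,1,3,3,4) = 1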